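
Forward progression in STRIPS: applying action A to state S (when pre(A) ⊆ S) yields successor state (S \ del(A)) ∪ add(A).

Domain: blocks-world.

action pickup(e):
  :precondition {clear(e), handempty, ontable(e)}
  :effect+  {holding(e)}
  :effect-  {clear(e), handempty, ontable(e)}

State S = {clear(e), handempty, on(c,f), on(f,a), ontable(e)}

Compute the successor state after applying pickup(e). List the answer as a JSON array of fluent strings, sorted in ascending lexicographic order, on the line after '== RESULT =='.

Compute (S \ del) ∪ add:
  pre ⊆ S: {clear(e), handempty, ontable(e)} ⊆ S  — applicable
  S \ del = {on(c,f), on(f,a)}
  ∪ add   = {holding(e), on(c,f), on(f,a)}

== RESULT ==
["holding(e)", "on(c,f)", "on(f,a)"]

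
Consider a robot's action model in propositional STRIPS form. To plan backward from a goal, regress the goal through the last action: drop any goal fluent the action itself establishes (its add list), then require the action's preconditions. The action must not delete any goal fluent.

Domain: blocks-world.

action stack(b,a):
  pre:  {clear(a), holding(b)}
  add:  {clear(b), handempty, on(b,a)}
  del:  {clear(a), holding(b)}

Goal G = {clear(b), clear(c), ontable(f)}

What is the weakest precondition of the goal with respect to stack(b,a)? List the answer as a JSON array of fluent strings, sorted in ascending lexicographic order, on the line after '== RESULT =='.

Regress:
  G ∩ del = {}  (empty — regression defined)
  G \ add = {clear(b), clear(c), ontable(f)} \ {clear(b), handempty, on(b,a)} = {clear(c), ontable(f)}
  ∪ pre   = {clear(c), ontable(f)} ∪ {clear(a), holding(b)}
          = {clear(a), clear(c), holding(b), ontable(f)}

== RESULT ==
["clear(a)", "clear(c)", "holding(b)", "ontable(f)"]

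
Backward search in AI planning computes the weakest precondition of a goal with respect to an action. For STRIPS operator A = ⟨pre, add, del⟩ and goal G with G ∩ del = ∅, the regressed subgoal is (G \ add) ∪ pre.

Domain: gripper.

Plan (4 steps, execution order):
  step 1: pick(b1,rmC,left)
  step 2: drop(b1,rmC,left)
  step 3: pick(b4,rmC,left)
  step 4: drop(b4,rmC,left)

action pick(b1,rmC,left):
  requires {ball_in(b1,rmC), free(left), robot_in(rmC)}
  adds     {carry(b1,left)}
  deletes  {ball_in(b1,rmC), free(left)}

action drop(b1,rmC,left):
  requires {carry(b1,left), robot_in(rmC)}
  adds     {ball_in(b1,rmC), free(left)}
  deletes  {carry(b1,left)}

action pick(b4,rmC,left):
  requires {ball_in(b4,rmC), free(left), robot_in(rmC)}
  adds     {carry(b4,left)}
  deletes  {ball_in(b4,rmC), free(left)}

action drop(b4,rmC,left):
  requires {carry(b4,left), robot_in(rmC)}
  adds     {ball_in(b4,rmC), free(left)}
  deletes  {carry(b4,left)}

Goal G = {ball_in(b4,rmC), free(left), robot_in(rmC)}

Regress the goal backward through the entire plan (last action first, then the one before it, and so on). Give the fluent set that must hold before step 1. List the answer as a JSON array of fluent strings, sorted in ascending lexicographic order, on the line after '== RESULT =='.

Regress step by step:
  through step 4 (drop(b4,rmC,left)): drop {ball_in(b4,rmC), free(left)}, keep {robot_in(rmC)}, require {carry(b4,left), robot_in(rmC)}
    → {carry(b4,left), robot_in(rmC)}
  through step 3 (pick(b4,rmC,left)): drop {carry(b4,left)}, keep {robot_in(rmC)}, require {ball_in(b4,rmC), free(left), robot_in(rmC)}
    → {ball_in(b4,rmC), free(left), robot_in(rmC)}
  through step 2 (drop(b1,rmC,left)): drop {free(left)}, keep {ball_in(b4,rmC), robot_in(rmC)}, require {carry(b1,left), robot_in(rmC)}
    → {ball_in(b4,rmC), carry(b1,left), robot_in(rmC)}
  through step 1 (pick(b1,rmC,left)): drop {carry(b1,left)}, keep {ball_in(b4,rmC), robot_in(rmC)}, require {ball_in(b1,rmC), free(left), robot_in(rmC)}
    → {ball_in(b1,rmC), ball_in(b4,rmC), free(left), robot_in(rmC)}

== RESULT ==
["ball_in(b1,rmC)", "ball_in(b4,rmC)", "free(left)", "robot_in(rmC)"]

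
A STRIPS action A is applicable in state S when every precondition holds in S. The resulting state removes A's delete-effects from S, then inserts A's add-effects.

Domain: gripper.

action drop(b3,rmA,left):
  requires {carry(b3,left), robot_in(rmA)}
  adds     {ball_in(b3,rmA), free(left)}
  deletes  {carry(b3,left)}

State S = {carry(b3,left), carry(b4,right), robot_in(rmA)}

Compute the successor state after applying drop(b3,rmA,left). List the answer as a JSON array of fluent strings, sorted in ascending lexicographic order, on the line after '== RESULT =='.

Progress:
  pre ⊆ S: {carry(b3,left), robot_in(rmA)} ⊆ S  — applicable
  S \ del = {carry(b4,right), robot_in(rmA)}
  ∪ add   = {ball_in(b3,rmA), carry(b4,right), free(left), robot_in(rmA)}

== RESULT ==
["ball_in(b3,rmA)", "carry(b4,right)", "free(left)", "robot_in(rmA)"]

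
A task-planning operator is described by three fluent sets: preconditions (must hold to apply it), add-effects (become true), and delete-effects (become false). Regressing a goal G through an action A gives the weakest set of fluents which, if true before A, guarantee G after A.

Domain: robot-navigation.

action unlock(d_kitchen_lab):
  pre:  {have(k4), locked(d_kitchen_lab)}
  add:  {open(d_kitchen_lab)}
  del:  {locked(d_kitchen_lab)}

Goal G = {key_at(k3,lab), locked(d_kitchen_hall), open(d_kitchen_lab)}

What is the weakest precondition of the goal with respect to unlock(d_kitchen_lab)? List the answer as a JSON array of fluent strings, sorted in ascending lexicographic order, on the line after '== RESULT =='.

Regress:
  G ∩ del = {}  (empty — regression defined)
  G \ add = {key_at(k3,lab), locked(d_kitchen_hall), open(d_kitchen_lab)} \ {open(d_kitchen_lab)} = {key_at(k3,lab), locked(d_kitchen_hall)}
  ∪ pre   = {key_at(k3,lab), locked(d_kitchen_hall)} ∪ {have(k4), locked(d_kitchen_lab)}
          = {have(k4), key_at(k3,lab), locked(d_kitchen_hall), locked(d_kitchen_lab)}

== RESULT ==
["have(k4)", "key_at(k3,lab)", "locked(d_kitchen_hall)", "locked(d_kitchen_lab)"]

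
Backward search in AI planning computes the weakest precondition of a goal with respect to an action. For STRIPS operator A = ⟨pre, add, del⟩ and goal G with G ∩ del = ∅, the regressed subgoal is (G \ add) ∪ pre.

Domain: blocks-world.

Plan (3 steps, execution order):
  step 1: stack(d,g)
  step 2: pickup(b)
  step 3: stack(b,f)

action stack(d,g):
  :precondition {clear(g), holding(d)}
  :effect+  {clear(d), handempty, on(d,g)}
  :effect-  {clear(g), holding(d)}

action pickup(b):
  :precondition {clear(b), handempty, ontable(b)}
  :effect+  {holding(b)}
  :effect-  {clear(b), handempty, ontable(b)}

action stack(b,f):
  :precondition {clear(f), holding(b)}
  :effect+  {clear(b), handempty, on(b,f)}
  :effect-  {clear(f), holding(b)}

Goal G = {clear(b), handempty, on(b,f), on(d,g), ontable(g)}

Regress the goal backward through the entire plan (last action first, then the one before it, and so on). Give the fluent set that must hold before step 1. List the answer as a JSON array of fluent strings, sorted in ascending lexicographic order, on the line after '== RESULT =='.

Regress step by step:
  through step 3 (stack(b,f)): drop {clear(b), handempty, on(b,f)}, keep {on(d,g), ontable(g)}, require {clear(f), holding(b)}
    → {clear(f), holding(b), on(d,g), ontable(g)}
  through step 2 (pickup(b)): drop {holding(b)}, keep {clear(f), on(d,g), ontable(g)}, require {clear(b), handempty, ontable(b)}
    → {clear(b), clear(f), handempty, on(d,g), ontable(b), ontable(g)}
  through step 1 (stack(d,g)): drop {handempty, on(d,g)}, keep {clear(b), clear(f), ontable(b), ontable(g)}, require {clear(g), holding(d)}
    → {clear(b), clear(f), clear(g), holding(d), ontable(b), ontable(g)}

== RESULT ==
["clear(b)", "clear(f)", "clear(g)", "holding(d)", "ontable(b)", "ontable(g)"]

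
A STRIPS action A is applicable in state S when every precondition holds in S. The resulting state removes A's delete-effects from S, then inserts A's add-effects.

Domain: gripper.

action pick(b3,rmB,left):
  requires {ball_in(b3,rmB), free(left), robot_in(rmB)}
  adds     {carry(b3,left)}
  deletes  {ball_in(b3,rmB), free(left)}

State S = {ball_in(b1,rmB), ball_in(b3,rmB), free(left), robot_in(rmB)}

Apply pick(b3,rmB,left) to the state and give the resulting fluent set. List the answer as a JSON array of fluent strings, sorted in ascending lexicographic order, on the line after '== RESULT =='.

Progress:
  pre ⊆ S: {ball_in(b3,rmB), free(left), robot_in(rmB)} ⊆ S  — applicable
  S \ del = {ball_in(b1,rmB), robot_in(rmB)}
  ∪ add   = {ball_in(b1,rmB), carry(b3,left), robot_in(rmB)}

== RESULT ==
["ball_in(b1,rmB)", "carry(b3,left)", "robot_in(rmB)"]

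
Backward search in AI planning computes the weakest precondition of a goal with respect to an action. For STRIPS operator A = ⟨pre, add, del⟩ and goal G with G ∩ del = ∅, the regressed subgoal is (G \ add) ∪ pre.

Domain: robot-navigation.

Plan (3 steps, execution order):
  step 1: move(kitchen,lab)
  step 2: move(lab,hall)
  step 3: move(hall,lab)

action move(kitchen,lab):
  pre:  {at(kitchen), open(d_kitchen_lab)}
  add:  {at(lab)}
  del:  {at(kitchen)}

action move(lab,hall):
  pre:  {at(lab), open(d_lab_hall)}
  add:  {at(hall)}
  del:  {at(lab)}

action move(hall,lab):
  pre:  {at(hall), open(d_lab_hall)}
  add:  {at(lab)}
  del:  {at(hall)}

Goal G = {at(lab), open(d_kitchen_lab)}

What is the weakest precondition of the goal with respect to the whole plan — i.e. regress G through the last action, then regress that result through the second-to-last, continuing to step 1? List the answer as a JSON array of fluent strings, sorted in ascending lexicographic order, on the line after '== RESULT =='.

Work backward from the goal:
  through step 3 (move(hall,lab)): drop {at(lab)}, keep {open(d_kitchen_lab)}, require {at(hall), open(d_lab_hall)}
    → {at(hall), open(d_kitchen_lab), open(d_lab_hall)}
  through step 2 (move(lab,hall)): drop {at(hall)}, keep {open(d_kitchen_lab), open(d_lab_hall)}, require {at(lab), open(d_lab_hall)}
    → {at(lab), open(d_kitchen_lab), open(d_lab_hall)}
  through step 1 (move(kitchen,lab)): drop {at(lab)}, keep {open(d_kitchen_lab), open(d_lab_hall)}, require {at(kitchen), open(d_kitchen_lab)}
    → {at(kitchen), open(d_kitchen_lab), open(d_lab_hall)}

== RESULT ==
["at(kitchen)", "open(d_kitchen_lab)", "open(d_lab_hall)"]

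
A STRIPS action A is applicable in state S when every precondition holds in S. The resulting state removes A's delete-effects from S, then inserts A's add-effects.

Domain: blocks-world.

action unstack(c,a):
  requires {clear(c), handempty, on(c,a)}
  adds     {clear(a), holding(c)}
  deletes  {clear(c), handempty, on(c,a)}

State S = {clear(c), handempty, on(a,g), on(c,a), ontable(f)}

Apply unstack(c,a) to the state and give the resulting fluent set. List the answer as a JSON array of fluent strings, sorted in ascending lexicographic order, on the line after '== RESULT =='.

Progress:
  pre ⊆ S: {clear(c), handempty, on(c,a)} ⊆ S  — applicable
  S \ del = {on(a,g), ontable(f)}
  ∪ add   = {clear(a), holding(c), on(a,g), ontable(f)}

== RESULT ==
["clear(a)", "holding(c)", "on(a,g)", "ontable(f)"]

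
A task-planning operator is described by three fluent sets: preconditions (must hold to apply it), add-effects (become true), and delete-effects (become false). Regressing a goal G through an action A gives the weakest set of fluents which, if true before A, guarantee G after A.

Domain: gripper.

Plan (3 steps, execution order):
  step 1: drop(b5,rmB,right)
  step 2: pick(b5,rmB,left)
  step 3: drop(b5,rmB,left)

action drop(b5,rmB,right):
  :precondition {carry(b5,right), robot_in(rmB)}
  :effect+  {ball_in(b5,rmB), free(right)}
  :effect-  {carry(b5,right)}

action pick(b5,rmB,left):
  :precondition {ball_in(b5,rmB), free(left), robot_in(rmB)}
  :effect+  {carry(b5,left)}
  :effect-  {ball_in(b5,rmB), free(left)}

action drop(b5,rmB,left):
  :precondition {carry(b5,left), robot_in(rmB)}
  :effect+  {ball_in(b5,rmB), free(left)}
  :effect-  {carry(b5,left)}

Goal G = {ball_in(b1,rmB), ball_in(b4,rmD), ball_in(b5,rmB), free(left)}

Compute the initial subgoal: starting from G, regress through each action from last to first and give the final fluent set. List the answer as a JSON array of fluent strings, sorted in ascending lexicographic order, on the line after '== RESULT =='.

Work backward from the goal:
  through step 3 (drop(b5,rmB,left)): drop {ball_in(b5,rmB), free(left)}, keep {ball_in(b1,rmB), ball_in(b4,rmD)}, require {carry(b5,left), robot_in(rmB)}
    → {ball_in(b1,rmB), ball_in(b4,rmD), carry(b5,left), robot_in(rmB)}
  through step 2 (pick(b5,rmB,left)): drop {carry(b5,left)}, keep {ball_in(b1,rmB), ball_in(b4,rmD), robot_in(rmB)}, require {ball_in(b5,rmB), free(left), robot_in(rmB)}
    → {ball_in(b1,rmB), ball_in(b4,rmD), ball_in(b5,rmB), free(left), robot_in(rmB)}
  through step 1 (drop(b5,rmB,right)): drop {ball_in(b5,rmB)}, keep {ball_in(b1,rmB), ball_in(b4,rmD), free(left), robot_in(rmB)}, require {carry(b5,right), robot_in(rmB)}
    → {ball_in(b1,rmB), ball_in(b4,rmD), carry(b5,right), free(left), robot_in(rmB)}

== RESULT ==
["ball_in(b1,rmB)", "ball_in(b4,rmD)", "carry(b5,right)", "free(left)", "robot_in(rmB)"]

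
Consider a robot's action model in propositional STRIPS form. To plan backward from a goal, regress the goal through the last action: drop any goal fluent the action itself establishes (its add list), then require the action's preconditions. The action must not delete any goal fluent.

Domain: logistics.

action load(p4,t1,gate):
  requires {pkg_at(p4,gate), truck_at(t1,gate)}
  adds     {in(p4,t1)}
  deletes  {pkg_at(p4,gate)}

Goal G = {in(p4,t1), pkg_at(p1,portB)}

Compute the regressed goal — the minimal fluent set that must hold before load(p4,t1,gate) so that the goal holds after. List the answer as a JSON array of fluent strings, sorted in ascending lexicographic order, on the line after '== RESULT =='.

Compute (G \ add) ∪ pre:
  G ∩ del = {}  (empty — regression defined)
  G \ add = {in(p4,t1), pkg_at(p1,portB)} \ {in(p4,t1)} = {pkg_at(p1,portB)}
  ∪ pre   = {pkg_at(p1,portB)} ∪ {pkg_at(p4,gate), truck_at(t1,gate)}
          = {pkg_at(p1,portB), pkg_at(p4,gate), truck_at(t1,gate)}

== RESULT ==
["pkg_at(p1,portB)", "pkg_at(p4,gate)", "truck_at(t1,gate)"]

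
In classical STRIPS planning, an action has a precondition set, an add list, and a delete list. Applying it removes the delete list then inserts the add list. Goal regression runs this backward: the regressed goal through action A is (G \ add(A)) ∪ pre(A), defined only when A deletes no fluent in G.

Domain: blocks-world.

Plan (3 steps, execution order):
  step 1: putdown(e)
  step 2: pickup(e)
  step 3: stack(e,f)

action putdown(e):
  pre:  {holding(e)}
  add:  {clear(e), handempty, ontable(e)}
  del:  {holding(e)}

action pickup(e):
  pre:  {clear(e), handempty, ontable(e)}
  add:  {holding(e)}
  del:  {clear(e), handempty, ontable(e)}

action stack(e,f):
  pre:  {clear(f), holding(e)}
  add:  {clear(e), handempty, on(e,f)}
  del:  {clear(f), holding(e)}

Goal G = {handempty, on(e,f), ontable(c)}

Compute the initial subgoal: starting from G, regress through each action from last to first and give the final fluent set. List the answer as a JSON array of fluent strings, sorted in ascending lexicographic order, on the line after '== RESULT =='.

Work backward from the goal:
  through step 3 (stack(e,f)): drop {handempty, on(e,f)}, keep {ontable(c)}, require {clear(f), holding(e)}
    → {clear(f), holding(e), ontable(c)}
  through step 2 (pickup(e)): drop {holding(e)}, keep {clear(f), ontable(c)}, require {clear(e), handempty, ontable(e)}
    → {clear(e), clear(f), handempty, ontable(c), ontable(e)}
  through step 1 (putdown(e)): drop {clear(e), handempty, ontable(e)}, keep {clear(f), ontable(c)}, require {holding(e)}
    → {clear(f), holding(e), ontable(c)}

== RESULT ==
["clear(f)", "holding(e)", "ontable(c)"]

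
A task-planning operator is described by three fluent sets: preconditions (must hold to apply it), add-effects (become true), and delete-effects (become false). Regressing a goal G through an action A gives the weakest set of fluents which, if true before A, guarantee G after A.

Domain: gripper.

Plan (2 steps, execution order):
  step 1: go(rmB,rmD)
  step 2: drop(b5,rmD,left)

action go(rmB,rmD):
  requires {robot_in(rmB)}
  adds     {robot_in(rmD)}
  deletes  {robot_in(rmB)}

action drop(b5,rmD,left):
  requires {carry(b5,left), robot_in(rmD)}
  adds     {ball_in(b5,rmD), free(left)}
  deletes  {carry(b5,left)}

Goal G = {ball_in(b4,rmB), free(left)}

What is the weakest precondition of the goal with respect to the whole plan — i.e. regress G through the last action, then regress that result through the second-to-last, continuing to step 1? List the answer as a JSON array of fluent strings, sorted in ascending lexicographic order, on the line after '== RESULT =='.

Regress step by step:
  through step 2 (drop(b5,rmD,left)): drop {free(left)}, keep {ball_in(b4,rmB)}, require {carry(b5,left), robot_in(rmD)}
    → {ball_in(b4,rmB), carry(b5,left), robot_in(rmD)}
  through step 1 (go(rmB,rmD)): drop {robot_in(rmD)}, keep {ball_in(b4,rmB), carry(b5,left)}, require {robot_in(rmB)}
    → {ball_in(b4,rmB), carry(b5,left), robot_in(rmB)}

== RESULT ==
["ball_in(b4,rmB)", "carry(b5,left)", "robot_in(rmB)"]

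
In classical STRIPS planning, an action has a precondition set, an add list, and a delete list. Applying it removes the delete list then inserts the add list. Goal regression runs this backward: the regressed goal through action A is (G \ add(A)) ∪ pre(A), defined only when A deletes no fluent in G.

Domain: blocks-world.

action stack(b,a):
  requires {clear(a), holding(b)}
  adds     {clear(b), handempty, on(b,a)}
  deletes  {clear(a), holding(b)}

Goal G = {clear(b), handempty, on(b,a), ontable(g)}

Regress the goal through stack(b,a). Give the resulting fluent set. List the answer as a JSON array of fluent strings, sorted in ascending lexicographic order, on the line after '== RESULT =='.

Compute (G \ add) ∪ pre:
  G ∩ del = {}  (empty — regression defined)
  G \ add = {clear(b), handempty, on(b,a), ontable(g)} \ {clear(b), handempty, on(b,a)} = {ontable(g)}
  ∪ pre   = {ontable(g)} ∪ {clear(a), holding(b)}
          = {clear(a), holding(b), ontable(g)}

== RESULT ==
["clear(a)", "holding(b)", "ontable(g)"]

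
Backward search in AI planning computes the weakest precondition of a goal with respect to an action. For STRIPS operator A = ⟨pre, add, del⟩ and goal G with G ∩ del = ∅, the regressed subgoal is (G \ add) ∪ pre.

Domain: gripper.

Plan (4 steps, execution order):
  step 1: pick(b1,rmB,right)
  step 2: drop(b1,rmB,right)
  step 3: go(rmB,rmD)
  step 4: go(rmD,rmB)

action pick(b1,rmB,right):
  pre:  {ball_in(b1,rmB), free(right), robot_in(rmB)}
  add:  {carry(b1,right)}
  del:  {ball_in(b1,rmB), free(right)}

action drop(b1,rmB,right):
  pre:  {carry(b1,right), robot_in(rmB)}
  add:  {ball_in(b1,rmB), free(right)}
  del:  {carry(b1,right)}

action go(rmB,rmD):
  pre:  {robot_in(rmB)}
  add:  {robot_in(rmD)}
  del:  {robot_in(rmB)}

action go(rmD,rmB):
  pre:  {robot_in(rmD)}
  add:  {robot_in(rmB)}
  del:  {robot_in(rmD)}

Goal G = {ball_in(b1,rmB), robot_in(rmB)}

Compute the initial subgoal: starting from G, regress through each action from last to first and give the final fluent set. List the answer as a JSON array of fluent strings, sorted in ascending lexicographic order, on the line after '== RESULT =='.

Regress step by step:
  through step 4 (go(rmD,rmB)): drop {robot_in(rmB)}, keep {ball_in(b1,rmB)}, require {robot_in(rmD)}
    → {ball_in(b1,rmB), robot_in(rmD)}
  through step 3 (go(rmB,rmD)): drop {robot_in(rmD)}, keep {ball_in(b1,rmB)}, require {robot_in(rmB)}
    → {ball_in(b1,rmB), robot_in(rmB)}
  through step 2 (drop(b1,rmB,right)): drop {ball_in(b1,rmB)}, keep {robot_in(rmB)}, require {carry(b1,right), robot_in(rmB)}
    → {carry(b1,right), robot_in(rmB)}
  through step 1 (pick(b1,rmB,right)): drop {carry(b1,right)}, keep {robot_in(rmB)}, require {ball_in(b1,rmB), free(right), robot_in(rmB)}
    → {ball_in(b1,rmB), free(right), robot_in(rmB)}

== RESULT ==
["ball_in(b1,rmB)", "free(right)", "robot_in(rmB)"]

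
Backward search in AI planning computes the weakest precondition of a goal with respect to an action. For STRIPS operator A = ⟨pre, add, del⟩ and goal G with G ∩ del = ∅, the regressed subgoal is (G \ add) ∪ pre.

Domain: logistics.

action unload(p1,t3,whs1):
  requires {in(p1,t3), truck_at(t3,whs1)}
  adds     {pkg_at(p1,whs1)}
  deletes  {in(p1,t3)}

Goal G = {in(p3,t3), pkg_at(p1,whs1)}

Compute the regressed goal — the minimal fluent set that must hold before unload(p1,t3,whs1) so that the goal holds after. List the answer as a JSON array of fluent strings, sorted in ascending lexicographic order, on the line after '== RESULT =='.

Regress:
  G ∩ del = {}  (empty — regression defined)
  G \ add = {in(p3,t3), pkg_at(p1,whs1)} \ {pkg_at(p1,whs1)} = {in(p3,t3)}
  ∪ pre   = {in(p3,t3)} ∪ {in(p1,t3), truck_at(t3,whs1)}
          = {in(p1,t3), in(p3,t3), truck_at(t3,whs1)}

== RESULT ==
["in(p1,t3)", "in(p3,t3)", "truck_at(t3,whs1)"]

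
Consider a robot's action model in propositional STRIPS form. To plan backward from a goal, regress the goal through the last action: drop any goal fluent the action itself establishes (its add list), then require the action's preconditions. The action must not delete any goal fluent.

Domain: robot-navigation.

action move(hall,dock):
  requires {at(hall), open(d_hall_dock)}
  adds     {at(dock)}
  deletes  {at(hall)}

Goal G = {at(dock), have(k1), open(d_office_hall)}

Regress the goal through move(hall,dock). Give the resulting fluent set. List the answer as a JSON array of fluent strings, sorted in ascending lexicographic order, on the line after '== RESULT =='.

Regress:
  G ∩ del = {}  (empty — regression defined)
  G \ add = {at(dock), have(k1), open(d_office_hall)} \ {at(dock)} = {have(k1), open(d_office_hall)}
  ∪ pre   = {have(k1), open(d_office_hall)} ∪ {at(hall), open(d_hall_dock)}
          = {at(hall), have(k1), open(d_hall_dock), open(d_office_hall)}

== RESULT ==
["at(hall)", "have(k1)", "open(d_hall_dock)", "open(d_office_hall)"]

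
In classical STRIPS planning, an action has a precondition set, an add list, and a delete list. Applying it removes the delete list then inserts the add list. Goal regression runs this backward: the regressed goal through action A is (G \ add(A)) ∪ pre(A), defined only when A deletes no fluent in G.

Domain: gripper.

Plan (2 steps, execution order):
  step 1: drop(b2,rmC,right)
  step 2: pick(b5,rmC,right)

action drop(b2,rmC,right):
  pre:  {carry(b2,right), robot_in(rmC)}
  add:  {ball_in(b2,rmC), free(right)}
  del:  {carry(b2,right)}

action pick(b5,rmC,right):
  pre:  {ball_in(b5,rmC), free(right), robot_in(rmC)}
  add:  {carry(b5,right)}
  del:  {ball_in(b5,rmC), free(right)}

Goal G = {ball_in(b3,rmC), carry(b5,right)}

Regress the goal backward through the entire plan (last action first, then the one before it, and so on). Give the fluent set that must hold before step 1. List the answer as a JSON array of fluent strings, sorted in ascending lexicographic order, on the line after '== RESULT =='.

Work backward from the goal:
  through step 2 (pick(b5,rmC,right)): drop {carry(b5,right)}, keep {ball_in(b3,rmC)}, require {ball_in(b5,rmC), free(right), robot_in(rmC)}
    → {ball_in(b3,rmC), ball_in(b5,rmC), free(right), robot_in(rmC)}
  through step 1 (drop(b2,rmC,right)): drop {free(right)}, keep {ball_in(b3,rmC), ball_in(b5,rmC), robot_in(rmC)}, require {carry(b2,right), robot_in(rmC)}
    → {ball_in(b3,rmC), ball_in(b5,rmC), carry(b2,right), robot_in(rmC)}

== RESULT ==
["ball_in(b3,rmC)", "ball_in(b5,rmC)", "carry(b2,right)", "robot_in(rmC)"]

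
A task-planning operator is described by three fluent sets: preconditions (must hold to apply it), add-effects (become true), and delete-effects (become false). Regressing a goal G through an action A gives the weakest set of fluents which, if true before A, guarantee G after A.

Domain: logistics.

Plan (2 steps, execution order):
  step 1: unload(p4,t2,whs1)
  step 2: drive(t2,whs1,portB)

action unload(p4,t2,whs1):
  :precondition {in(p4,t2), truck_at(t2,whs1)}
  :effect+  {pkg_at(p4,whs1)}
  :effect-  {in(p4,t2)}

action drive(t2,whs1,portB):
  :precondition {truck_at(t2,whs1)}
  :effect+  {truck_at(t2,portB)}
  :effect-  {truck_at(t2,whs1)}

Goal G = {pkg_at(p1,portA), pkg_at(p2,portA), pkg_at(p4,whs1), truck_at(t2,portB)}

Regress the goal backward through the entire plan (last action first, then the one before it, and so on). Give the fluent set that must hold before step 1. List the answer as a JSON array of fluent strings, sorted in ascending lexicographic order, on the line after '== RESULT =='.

Regress step by step:
  through step 2 (drive(t2,whs1,portB)): drop {truck_at(t2,portB)}, keep {pkg_at(p1,portA), pkg_at(p2,portA), pkg_at(p4,whs1)}, require {truck_at(t2,whs1)}
    → {pkg_at(p1,portA), pkg_at(p2,portA), pkg_at(p4,whs1), truck_at(t2,whs1)}
  through step 1 (unload(p4,t2,whs1)): drop {pkg_at(p4,whs1)}, keep {pkg_at(p1,portA), pkg_at(p2,portA), truck_at(t2,whs1)}, require {in(p4,t2), truck_at(t2,whs1)}
    → {in(p4,t2), pkg_at(p1,portA), pkg_at(p2,portA), truck_at(t2,whs1)}

== RESULT ==
["in(p4,t2)", "pkg_at(p1,portA)", "pkg_at(p2,portA)", "truck_at(t2,whs1)"]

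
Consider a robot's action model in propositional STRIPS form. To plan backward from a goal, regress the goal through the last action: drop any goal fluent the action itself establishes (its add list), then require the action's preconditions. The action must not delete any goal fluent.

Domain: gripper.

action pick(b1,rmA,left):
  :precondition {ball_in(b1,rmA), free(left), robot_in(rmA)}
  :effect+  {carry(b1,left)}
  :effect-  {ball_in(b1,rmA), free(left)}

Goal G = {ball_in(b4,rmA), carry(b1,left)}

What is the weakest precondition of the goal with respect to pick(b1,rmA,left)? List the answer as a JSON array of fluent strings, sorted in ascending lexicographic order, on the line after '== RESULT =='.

Regress:
  G ∩ del = {}  (empty — regression defined)
  G \ add = {ball_in(b4,rmA), carry(b1,left)} \ {carry(b1,left)} = {ball_in(b4,rmA)}
  ∪ pre   = {ball_in(b4,rmA)} ∪ {ball_in(b1,rmA), free(left), robot_in(rmA)}
          = {ball_in(b1,rmA), ball_in(b4,rmA), free(left), robot_in(rmA)}

== RESULT ==
["ball_in(b1,rmA)", "ball_in(b4,rmA)", "free(left)", "robot_in(rmA)"]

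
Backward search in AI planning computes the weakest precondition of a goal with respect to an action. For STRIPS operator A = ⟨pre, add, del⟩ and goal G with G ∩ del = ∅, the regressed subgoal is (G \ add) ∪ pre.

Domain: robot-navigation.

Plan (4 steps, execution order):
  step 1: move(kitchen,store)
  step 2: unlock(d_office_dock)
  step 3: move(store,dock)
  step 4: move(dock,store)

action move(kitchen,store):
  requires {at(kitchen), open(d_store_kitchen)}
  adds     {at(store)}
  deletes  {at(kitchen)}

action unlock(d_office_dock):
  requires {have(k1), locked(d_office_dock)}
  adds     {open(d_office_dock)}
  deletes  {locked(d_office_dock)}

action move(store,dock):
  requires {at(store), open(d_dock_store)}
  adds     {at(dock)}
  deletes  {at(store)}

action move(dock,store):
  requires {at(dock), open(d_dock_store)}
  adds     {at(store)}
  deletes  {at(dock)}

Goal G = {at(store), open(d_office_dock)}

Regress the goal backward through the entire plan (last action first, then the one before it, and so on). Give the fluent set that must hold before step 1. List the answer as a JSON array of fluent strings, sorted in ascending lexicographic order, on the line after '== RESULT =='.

Regress step by step:
  through step 4 (move(dock,store)): drop {at(store)}, keep {open(d_office_dock)}, require {at(dock), open(d_dock_store)}
    → {at(dock), open(d_dock_store), open(d_office_dock)}
  through step 3 (move(store,dock)): drop {at(dock)}, keep {open(d_dock_store), open(d_office_dock)}, require {at(store), open(d_dock_store)}
    → {at(store), open(d_dock_store), open(d_office_dock)}
  through step 2 (unlock(d_office_dock)): drop {open(d_office_dock)}, keep {at(store), open(d_dock_store)}, require {have(k1), locked(d_office_dock)}
    → {at(store), have(k1), locked(d_office_dock), open(d_dock_store)}
  through step 1 (move(kitchen,store)): drop {at(store)}, keep {have(k1), locked(d_office_dock), open(d_dock_store)}, require {at(kitchen), open(d_store_kitchen)}
    → {at(kitchen), have(k1), locked(d_office_dock), open(d_dock_store), open(d_store_kitchen)}

== RESULT ==
["at(kitchen)", "have(k1)", "locked(d_office_dock)", "open(d_dock_store)", "open(d_store_kitchen)"]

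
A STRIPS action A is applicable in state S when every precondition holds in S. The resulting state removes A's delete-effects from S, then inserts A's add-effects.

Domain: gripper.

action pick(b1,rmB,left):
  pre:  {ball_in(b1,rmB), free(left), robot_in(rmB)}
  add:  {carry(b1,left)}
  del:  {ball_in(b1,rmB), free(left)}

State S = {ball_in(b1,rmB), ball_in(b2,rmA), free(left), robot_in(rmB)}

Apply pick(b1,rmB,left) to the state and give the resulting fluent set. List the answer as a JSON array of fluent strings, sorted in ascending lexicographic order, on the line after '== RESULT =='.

Progress:
  pre ⊆ S: {ball_in(b1,rmB), free(left), robot_in(rmB)} ⊆ S  — applicable
  S \ del = {ball_in(b2,rmA), robot_in(rmB)}
  ∪ add   = {ball_in(b2,rmA), carry(b1,left), robot_in(rmB)}

== RESULT ==
["ball_in(b2,rmA)", "carry(b1,left)", "robot_in(rmB)"]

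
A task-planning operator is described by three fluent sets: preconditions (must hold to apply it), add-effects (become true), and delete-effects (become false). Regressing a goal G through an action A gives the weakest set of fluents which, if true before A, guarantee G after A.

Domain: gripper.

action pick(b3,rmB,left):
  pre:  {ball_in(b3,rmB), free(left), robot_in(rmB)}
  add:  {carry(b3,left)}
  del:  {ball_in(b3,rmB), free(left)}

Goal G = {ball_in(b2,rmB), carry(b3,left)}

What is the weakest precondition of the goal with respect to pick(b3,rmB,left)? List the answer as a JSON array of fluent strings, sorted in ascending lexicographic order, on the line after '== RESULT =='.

Regress:
  G ∩ del = {}  (empty — regression defined)
  G \ add = {ball_in(b2,rmB), carry(b3,left)} \ {carry(b3,left)} = {ball_in(b2,rmB)}
  ∪ pre   = {ball_in(b2,rmB)} ∪ {ball_in(b3,rmB), free(left), robot_in(rmB)}
          = {ball_in(b2,rmB), ball_in(b3,rmB), free(left), robot_in(rmB)}

== RESULT ==
["ball_in(b2,rmB)", "ball_in(b3,rmB)", "free(left)", "robot_in(rmB)"]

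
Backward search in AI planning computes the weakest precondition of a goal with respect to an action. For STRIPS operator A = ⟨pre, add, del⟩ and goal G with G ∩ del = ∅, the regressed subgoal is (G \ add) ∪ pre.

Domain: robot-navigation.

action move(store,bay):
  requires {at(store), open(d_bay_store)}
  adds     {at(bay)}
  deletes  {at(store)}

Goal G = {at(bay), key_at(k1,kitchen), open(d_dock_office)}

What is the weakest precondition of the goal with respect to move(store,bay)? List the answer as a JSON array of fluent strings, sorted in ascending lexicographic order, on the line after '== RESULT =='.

Compute (G \ add) ∪ pre:
  G ∩ del = {}  (empty — regression defined)
  G \ add = {at(bay), key_at(k1,kitchen), open(d_dock_office)} \ {at(bay)} = {key_at(k1,kitchen), open(d_dock_office)}
  ∪ pre   = {key_at(k1,kitchen), open(d_dock_office)} ∪ {at(store), open(d_bay_store)}
          = {at(store), key_at(k1,kitchen), open(d_bay_store), open(d_dock_office)}

== RESULT ==
["at(store)", "key_at(k1,kitchen)", "open(d_bay_store)", "open(d_dock_office)"]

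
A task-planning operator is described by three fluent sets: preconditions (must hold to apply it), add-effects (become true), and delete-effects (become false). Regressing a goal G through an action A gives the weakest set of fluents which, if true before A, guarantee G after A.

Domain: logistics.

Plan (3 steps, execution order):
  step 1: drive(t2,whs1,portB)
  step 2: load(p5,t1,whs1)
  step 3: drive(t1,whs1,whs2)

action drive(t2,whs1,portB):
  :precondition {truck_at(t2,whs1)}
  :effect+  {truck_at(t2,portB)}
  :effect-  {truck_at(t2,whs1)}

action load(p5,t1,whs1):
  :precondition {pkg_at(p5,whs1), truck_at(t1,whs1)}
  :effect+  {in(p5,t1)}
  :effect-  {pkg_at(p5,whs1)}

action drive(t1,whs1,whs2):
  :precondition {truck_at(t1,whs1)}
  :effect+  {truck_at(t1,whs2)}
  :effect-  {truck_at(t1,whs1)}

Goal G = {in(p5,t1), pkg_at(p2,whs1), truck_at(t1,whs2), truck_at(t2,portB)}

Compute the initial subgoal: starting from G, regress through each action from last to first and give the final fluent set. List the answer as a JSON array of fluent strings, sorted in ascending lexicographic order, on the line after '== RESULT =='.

Work backward from the goal:
  through step 3 (drive(t1,whs1,whs2)): drop {truck_at(t1,whs2)}, keep {in(p5,t1), pkg_at(p2,whs1), truck_at(t2,portB)}, require {truck_at(t1,whs1)}
    → {in(p5,t1), pkg_at(p2,whs1), truck_at(t1,whs1), truck_at(t2,portB)}
  through step 2 (load(p5,t1,whs1)): drop {in(p5,t1)}, keep {pkg_at(p2,whs1), truck_at(t1,whs1), truck_at(t2,portB)}, require {pkg_at(p5,whs1), truck_at(t1,whs1)}
    → {pkg_at(p2,whs1), pkg_at(p5,whs1), truck_at(t1,whs1), truck_at(t2,portB)}
  through step 1 (drive(t2,whs1,portB)): drop {truck_at(t2,portB)}, keep {pkg_at(p2,whs1), pkg_at(p5,whs1), truck_at(t1,whs1)}, require {truck_at(t2,whs1)}
    → {pkg_at(p2,whs1), pkg_at(p5,whs1), truck_at(t1,whs1), truck_at(t2,whs1)}

== RESULT ==
["pkg_at(p2,whs1)", "pkg_at(p5,whs1)", "truck_at(t1,whs1)", "truck_at(t2,whs1)"]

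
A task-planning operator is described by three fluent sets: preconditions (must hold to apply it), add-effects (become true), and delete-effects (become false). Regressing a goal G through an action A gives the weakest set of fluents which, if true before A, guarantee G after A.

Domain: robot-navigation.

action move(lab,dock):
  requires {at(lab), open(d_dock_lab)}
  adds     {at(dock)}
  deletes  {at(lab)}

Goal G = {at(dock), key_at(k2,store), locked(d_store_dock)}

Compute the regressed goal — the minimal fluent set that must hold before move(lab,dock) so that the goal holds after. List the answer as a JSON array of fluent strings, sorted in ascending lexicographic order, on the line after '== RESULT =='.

Regress:
  G ∩ del = {}  (empty — regression defined)
  G \ add = {at(dock), key_at(k2,store), locked(d_store_dock)} \ {at(dock)} = {key_at(k2,store), locked(d_store_dock)}
  ∪ pre   = {key_at(k2,store), locked(d_store_dock)} ∪ {at(lab), open(d_dock_lab)}
          = {at(lab), key_at(k2,store), locked(d_store_dock), open(d_dock_lab)}

== RESULT ==
["at(lab)", "key_at(k2,store)", "locked(d_store_dock)", "open(d_dock_lab)"]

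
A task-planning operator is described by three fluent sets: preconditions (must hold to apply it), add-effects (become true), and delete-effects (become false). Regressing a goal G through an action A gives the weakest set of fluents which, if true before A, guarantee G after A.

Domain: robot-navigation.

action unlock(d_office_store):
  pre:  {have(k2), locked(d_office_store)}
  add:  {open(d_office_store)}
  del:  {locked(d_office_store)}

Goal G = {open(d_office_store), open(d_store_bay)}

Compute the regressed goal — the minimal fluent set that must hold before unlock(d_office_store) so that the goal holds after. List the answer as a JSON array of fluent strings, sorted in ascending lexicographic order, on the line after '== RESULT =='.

Regress:
  G ∩ del = {}  (empty — regression defined)
  G \ add = {open(d_office_store), open(d_store_bay)} \ {open(d_office_store)} = {open(d_store_bay)}
  ∪ pre   = {open(d_store_bay)} ∪ {have(k2), locked(d_office_store)}
          = {have(k2), locked(d_office_store), open(d_store_bay)}

== RESULT ==
["have(k2)", "locked(d_office_store)", "open(d_store_bay)"]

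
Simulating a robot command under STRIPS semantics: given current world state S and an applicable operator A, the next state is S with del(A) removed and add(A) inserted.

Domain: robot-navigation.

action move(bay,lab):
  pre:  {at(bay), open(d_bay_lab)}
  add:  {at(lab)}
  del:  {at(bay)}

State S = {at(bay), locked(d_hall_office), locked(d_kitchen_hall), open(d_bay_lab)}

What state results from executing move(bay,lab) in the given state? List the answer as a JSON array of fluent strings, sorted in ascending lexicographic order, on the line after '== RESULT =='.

Compute (S \ del) ∪ add:
  pre ⊆ S: {at(bay), open(d_bay_lab)} ⊆ S  — applicable
  S \ del = {locked(d_hall_office), locked(d_kitchen_hall), open(d_bay_lab)}
  ∪ add   = {at(lab), locked(d_hall_office), locked(d_kitchen_hall), open(d_bay_lab)}

== RESULT ==
["at(lab)", "locked(d_hall_office)", "locked(d_kitchen_hall)", "open(d_bay_lab)"]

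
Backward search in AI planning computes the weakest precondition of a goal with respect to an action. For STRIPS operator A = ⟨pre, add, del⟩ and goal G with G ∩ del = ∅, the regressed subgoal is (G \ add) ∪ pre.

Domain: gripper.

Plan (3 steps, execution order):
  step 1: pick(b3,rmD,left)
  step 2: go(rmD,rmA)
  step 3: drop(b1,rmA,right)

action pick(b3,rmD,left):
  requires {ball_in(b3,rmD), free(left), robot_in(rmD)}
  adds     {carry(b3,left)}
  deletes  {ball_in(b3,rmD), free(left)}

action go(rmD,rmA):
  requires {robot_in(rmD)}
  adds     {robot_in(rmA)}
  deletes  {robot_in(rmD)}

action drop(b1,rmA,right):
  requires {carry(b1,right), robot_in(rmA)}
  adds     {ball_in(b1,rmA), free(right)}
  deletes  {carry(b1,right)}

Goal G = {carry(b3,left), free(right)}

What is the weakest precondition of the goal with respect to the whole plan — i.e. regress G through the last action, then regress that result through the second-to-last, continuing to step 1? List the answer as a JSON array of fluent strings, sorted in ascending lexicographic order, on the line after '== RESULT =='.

Regress step by step:
  through step 3 (drop(b1,rmA,right)): drop {free(right)}, keep {carry(b3,left)}, require {carry(b1,right), robot_in(rmA)}
    → {carry(b1,right), carry(b3,left), robot_in(rmA)}
  through step 2 (go(rmD,rmA)): drop {robot_in(rmA)}, keep {carry(b1,right), carry(b3,left)}, require {robot_in(rmD)}
    → {carry(b1,right), carry(b3,left), robot_in(rmD)}
  through step 1 (pick(b3,rmD,left)): drop {carry(b3,left)}, keep {carry(b1,right), robot_in(rmD)}, require {ball_in(b3,rmD), free(left), robot_in(rmD)}
    → {ball_in(b3,rmD), carry(b1,right), free(left), robot_in(rmD)}

== RESULT ==
["ball_in(b3,rmD)", "carry(b1,right)", "free(left)", "robot_in(rmD)"]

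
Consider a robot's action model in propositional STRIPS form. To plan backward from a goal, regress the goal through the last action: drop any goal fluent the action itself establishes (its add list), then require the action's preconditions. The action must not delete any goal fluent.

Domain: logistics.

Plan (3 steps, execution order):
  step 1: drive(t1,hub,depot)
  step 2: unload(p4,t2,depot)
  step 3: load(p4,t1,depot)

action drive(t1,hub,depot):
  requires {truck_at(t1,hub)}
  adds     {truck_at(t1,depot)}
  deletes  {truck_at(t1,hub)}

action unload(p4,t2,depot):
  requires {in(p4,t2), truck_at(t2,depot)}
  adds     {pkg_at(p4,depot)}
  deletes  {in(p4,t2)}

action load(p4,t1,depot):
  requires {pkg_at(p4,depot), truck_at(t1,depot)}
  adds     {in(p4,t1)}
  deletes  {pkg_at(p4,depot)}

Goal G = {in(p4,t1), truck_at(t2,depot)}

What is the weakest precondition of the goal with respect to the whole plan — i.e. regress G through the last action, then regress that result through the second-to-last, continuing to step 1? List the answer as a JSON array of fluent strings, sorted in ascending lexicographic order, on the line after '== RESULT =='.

Regress step by step:
  through step 3 (load(p4,t1,depot)): drop {in(p4,t1)}, keep {truck_at(t2,depot)}, require {pkg_at(p4,depot), truck_at(t1,depot)}
    → {pkg_at(p4,depot), truck_at(t1,depot), truck_at(t2,depot)}
  through step 2 (unload(p4,t2,depot)): drop {pkg_at(p4,depot)}, keep {truck_at(t1,depot), truck_at(t2,depot)}, require {in(p4,t2), truck_at(t2,depot)}
    → {in(p4,t2), truck_at(t1,depot), truck_at(t2,depot)}
  through step 1 (drive(t1,hub,depot)): drop {truck_at(t1,depot)}, keep {in(p4,t2), truck_at(t2,depot)}, require {truck_at(t1,hub)}
    → {in(p4,t2), truck_at(t1,hub), truck_at(t2,depot)}

== RESULT ==
["in(p4,t2)", "truck_at(t1,hub)", "truck_at(t2,depot)"]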